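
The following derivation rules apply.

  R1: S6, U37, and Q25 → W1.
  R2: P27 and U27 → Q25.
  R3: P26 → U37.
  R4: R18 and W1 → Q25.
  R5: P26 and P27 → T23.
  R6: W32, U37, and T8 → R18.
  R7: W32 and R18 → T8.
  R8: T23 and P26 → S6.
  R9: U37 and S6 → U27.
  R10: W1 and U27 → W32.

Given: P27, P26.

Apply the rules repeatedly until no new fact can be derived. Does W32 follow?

Yes

From P26 and P27, R5 gives T23.
From P26, R3 gives U37.
From T23 and P26, R8 gives S6.
From U37 and S6, R9 gives U27.
From P27 and U27, R2 gives Q25.
S6, U37, and Q25 hold, so W1 follows (R1).
From W1 and U27, R10 gives W32.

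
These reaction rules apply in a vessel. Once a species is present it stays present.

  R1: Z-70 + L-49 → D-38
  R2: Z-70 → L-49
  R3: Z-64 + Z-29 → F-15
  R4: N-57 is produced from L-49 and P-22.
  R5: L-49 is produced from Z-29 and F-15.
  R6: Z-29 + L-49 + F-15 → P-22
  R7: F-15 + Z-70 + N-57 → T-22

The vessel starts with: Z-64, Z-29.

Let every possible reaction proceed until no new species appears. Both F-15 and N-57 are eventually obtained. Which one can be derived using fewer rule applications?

F-15

F-15: Z-64 and Z-29 present → F-15 forms (R3). [1 rule application]
N-57: Z-64 and Z-29 present → F-15 forms (R3). Z-29 and F-15 present → L-49 forms (R5). Z-29, L-49, and F-15 present → P-22 forms (R6). L-49 and P-22 present → N-57 forms (R4). [4 rule applications]
F-15 needs fewer.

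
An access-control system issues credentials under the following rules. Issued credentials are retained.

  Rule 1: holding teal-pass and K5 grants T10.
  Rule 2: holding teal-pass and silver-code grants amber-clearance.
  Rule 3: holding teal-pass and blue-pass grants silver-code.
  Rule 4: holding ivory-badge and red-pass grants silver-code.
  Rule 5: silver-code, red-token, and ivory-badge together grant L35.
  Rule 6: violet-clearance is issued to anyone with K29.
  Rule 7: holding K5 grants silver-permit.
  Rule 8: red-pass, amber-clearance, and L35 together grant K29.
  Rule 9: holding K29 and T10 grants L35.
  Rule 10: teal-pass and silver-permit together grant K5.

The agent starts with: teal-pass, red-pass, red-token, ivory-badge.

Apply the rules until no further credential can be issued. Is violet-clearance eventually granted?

Yes

Holding ivory-badge and red-pass grants silver-code (Rule 4).
Holding silver-code, red-token, and ivory-badge grants L35 (Rule 5).
Holding teal-pass and silver-code grants amber-clearance (Rule 2).
Holding red-pass, amber-clearance, and L35 grants K29 (Rule 8).
Holding K29 grants violet-clearance (Rule 6).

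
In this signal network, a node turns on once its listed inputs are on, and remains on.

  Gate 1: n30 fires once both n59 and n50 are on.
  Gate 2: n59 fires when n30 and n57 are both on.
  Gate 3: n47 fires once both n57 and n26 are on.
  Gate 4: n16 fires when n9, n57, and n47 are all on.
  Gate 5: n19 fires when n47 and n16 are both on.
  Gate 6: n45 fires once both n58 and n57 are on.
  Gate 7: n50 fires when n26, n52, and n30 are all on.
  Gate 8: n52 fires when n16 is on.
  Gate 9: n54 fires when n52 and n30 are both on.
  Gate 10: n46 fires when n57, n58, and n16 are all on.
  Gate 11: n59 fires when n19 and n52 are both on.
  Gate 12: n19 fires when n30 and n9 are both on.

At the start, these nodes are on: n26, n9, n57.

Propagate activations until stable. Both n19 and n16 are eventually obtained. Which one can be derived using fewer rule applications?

n16

n16: n57 and n26 are on, so n47 fires (Gate 3). Gate 4: n9, n57, and n47 on → n16 on. [2 rule applications]
n19: n57 and n26 are on, so n47 fires (Gate 3). n9, n57, and n47 are on, so n16 fires (Gate 4). n47 and n16 are on, so n19 fires (Gate 5). [3 rule applications]
n16 needs fewer.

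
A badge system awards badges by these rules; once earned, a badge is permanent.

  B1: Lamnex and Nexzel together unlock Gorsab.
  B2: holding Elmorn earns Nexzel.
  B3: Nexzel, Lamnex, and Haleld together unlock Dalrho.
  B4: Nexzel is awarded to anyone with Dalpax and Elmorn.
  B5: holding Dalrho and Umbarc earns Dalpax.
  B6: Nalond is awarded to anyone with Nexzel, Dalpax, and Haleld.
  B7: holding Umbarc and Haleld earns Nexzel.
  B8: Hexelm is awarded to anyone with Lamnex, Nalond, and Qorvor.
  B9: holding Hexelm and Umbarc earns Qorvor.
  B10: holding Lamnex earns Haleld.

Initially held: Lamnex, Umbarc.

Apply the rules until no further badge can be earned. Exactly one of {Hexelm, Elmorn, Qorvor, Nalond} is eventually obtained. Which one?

Nalond

With Lamnex, Haleld is earned (B10).
With Umbarc and Haleld, Nexzel is earned (B7).
With Nexzel, Lamnex, and Haleld, Dalrho is earned (B3).
With Dalrho and Umbarc, Dalpax is earned (B5).
With Nexzel, Dalpax, and Haleld, Nalond is earned (B6).
No rule produces Elmorn, and it is not given. Hexelm would need Lamnex, Nalond, and Qorvor (B8), but Qorvor is never earned. Qorvor would need Hexelm and Umbarc (B9), but Hexelm is never earned.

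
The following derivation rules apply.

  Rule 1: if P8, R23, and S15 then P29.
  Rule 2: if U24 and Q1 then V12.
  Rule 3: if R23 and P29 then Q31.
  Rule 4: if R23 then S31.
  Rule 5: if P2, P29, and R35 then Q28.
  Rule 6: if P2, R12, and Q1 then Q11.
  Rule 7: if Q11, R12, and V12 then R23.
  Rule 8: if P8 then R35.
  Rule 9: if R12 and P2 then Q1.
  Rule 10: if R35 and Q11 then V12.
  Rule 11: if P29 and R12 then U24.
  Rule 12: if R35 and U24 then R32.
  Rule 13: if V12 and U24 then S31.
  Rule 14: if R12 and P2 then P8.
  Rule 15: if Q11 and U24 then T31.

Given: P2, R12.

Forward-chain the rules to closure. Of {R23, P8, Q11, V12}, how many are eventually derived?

4

R12 and P2 hold, so Q1 follows (Rule 9).
From R12 and P2, Rule 14 gives P8.
P2, R12, and Q1 hold, so Q11 follows (Rule 6).
P8 holds, so R35 follows (Rule 8).
R35 and Q11 hold, so V12 follows (Rule 10).
Q11, R12, and V12 hold, so R23 follows (Rule 7).
R23: reached.
P8: reached.
Q11: reached.
V12: reached.
All 4 are reached.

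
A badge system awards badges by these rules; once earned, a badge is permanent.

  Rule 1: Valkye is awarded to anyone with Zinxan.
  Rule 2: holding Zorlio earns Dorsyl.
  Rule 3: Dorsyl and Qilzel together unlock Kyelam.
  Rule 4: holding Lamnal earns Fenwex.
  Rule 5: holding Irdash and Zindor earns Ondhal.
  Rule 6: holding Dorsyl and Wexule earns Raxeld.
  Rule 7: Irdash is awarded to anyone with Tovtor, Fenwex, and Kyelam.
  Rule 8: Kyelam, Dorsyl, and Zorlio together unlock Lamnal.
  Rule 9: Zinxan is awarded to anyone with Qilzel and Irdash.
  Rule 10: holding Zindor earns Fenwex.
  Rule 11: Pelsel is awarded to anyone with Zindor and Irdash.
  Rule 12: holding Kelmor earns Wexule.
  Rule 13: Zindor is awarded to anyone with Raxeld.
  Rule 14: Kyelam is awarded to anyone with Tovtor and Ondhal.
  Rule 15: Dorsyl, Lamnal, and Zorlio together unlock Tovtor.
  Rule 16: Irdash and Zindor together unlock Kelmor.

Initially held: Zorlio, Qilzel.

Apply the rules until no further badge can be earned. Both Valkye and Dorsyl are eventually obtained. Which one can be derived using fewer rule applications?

Dorsyl

Dorsyl: With Zorlio, Dorsyl is earned (Rule 2). [1 rule application]
Valkye: With Zorlio, Dorsyl is earned (Rule 2). With Dorsyl and Qilzel, Kyelam is earned (Rule 3). With Kyelam, Dorsyl, and Zorlio, Lamnal is earned (Rule 8). With Dorsyl, Lamnal, and Zorlio, Tovtor is earned (Rule 15). With Lamnal, Fenwex is earned (Rule 4). With Tovtor, Fenwex, and Kyelam, Irdash is earned (Rule 7). With Qilzel and Irdash, Zinxan is earned (Rule 9). With Zinxan, Valkye is earned (Rule 1). [8 rule applications]
Dorsyl needs fewer.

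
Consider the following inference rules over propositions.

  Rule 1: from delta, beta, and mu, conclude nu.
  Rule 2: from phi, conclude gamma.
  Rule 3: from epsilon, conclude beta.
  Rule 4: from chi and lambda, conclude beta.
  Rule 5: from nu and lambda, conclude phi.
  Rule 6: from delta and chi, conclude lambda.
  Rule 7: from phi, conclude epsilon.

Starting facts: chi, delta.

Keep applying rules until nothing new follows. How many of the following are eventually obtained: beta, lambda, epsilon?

From delta and chi, Rule 6 gives lambda.
From chi and lambda, Rule 4 gives beta.
beta: reached.
lambda: reached.
epsilon would need phi (Rule 7), but phi is never established.
Reached: beta and lambda — 2 of the 3.

2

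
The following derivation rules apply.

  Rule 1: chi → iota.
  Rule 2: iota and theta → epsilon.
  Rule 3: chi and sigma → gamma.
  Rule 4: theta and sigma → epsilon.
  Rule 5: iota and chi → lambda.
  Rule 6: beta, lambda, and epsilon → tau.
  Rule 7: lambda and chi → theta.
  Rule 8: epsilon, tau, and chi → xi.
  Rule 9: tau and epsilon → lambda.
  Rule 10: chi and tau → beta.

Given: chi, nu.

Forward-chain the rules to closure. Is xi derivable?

xi would need epsilon, tau, and chi (Rule 8), but tau is never established.

No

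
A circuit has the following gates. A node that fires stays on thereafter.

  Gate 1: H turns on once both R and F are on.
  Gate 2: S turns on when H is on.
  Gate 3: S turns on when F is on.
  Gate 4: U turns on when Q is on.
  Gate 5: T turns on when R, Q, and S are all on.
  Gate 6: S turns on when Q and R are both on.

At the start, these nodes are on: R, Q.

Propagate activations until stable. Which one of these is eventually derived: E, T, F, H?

T

Gate 6: Q and R on → S on.
R, Q, and S are on, so T turns on (Gate 5).
No rule produces E, and it is not given. H would need R and F (Gate 1), but F never turns on. No rule produces F, and it is not given.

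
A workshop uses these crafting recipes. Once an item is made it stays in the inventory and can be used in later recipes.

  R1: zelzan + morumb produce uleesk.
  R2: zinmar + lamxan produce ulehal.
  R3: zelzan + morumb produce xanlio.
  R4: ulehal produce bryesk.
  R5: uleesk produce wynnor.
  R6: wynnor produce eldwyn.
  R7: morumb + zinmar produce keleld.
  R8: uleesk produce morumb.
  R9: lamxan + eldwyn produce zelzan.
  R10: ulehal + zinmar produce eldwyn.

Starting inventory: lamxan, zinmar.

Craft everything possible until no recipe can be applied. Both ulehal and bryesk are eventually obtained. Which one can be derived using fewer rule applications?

ulehal: Using R2, zinmar and lamxan make ulehal. [1 rule application]
bryesk: Using R2, zinmar and lamxan make ulehal. Using R4, ulehal makes bryesk. [2 rule applications]
ulehal needs fewer.

ulehal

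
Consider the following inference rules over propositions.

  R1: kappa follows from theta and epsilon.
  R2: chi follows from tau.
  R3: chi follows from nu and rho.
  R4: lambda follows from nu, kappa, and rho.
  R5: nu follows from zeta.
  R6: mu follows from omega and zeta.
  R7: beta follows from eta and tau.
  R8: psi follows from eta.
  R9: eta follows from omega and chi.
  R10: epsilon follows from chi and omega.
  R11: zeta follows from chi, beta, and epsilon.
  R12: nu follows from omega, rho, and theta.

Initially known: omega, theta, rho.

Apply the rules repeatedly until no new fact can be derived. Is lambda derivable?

Yes

omega, rho, and theta hold, so nu follows (R12).
nu and rho hold, so chi follows (R3).
chi and omega hold, so epsilon follows (R10).
theta and epsilon hold, so kappa follows (R1).
From nu, kappa, and rho, R4 gives lambda.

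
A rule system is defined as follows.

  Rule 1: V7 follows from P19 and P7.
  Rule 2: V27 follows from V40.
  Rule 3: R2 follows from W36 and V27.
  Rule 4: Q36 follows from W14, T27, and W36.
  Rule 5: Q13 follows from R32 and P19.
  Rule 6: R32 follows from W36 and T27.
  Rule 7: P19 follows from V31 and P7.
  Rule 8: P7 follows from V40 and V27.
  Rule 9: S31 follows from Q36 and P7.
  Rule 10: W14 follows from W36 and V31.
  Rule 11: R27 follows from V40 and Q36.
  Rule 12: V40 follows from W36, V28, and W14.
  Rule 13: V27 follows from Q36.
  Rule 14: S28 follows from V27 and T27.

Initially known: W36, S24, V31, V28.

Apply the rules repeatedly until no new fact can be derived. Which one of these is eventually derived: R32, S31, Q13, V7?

From W36 and V31, Rule 10 gives W14.
W36, V28, and W14 hold, so V40 follows (Rule 12).
From V40, Rule 2 gives V27.
V40 and V27 hold, so P7 follows (Rule 8).
V31 and P7 hold, so P19 follows (Rule 7).
From P19 and P7, Rule 1 gives V7.
R32 would need W36 and T27 (Rule 6), but T27 is never established. Q13 would need R32 and P19 (Rule 5), but R32 is never established. S31 would need Q36 and P7 (Rule 9), but Q36 is never established.

V7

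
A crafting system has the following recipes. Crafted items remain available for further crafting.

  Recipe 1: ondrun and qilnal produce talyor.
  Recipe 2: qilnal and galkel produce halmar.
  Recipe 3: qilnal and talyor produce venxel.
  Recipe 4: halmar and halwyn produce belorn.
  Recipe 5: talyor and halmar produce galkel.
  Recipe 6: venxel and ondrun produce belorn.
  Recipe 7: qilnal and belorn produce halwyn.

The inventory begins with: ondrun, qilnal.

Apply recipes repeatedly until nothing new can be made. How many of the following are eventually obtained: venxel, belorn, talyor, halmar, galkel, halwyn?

Using Recipe 1, ondrun and qilnal make talyor.
qilnal and talyor → venxel (Recipe 3).
Using Recipe 6, venxel and ondrun make belorn.
Using Recipe 7, qilnal and belorn make halwyn.
venxel: reached.
belorn: reached.
talyor: reached.
halmar would need qilnal and galkel (Recipe 2), but galkel is never obtained.
galkel would need talyor and halmar (Recipe 5), but halmar is never obtained.
halwyn: reached.
Reached: venxel, belorn, talyor, and halwyn — 4 of the 6.

4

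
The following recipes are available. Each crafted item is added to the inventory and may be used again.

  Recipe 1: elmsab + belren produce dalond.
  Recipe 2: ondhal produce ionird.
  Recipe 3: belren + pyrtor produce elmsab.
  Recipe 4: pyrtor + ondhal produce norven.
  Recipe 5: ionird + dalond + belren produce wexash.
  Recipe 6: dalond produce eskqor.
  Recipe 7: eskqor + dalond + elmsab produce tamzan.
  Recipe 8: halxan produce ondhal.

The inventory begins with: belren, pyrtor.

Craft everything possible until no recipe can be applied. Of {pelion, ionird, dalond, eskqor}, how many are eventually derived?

belren + pyrtor → elmsab (Recipe 3).
Using Recipe 1, elmsab and belren make dalond.
dalond → eskqor (Recipe 6).
No rule produces pelion, and it is not given.
ionird would need ondhal (Recipe 2), but ondhal is never obtained.
dalond: reached.
eskqor: reached.
Reached: dalond and eskqor — 2 of the 4.

2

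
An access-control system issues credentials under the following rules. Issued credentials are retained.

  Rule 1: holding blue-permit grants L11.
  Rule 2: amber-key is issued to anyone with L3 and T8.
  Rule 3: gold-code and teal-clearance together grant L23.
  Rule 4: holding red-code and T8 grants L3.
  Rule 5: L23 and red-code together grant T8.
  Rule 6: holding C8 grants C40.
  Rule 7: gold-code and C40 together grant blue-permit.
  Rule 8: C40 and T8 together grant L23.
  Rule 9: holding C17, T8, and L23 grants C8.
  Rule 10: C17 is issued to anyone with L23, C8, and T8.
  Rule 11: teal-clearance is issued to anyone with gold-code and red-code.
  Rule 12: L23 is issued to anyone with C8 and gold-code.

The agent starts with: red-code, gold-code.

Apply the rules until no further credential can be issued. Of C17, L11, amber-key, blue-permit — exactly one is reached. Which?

Holding gold-code and red-code grants teal-clearance (Rule 11).
Holding gold-code and teal-clearance grants L23 (Rule 3).
Holding L23 and red-code grants T8 (Rule 5).
Holding red-code and T8 grants L3 (Rule 4).
Holding L3 and T8 grants amber-key (Rule 2).
C17 would need L23, C8, and T8 (Rule 10), but C8 is never granted. blue-permit would need gold-code and C40 (Rule 7), but C40 is never granted. L11 would need blue-permit (Rule 1), but blue-permit is never granted.

amber-key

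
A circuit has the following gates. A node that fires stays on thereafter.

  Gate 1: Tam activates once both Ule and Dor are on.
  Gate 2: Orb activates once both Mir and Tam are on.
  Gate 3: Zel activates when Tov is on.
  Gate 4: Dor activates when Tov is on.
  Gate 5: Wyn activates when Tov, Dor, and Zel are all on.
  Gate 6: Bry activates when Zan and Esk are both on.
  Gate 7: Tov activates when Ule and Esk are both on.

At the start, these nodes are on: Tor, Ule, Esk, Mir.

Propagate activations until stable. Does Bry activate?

No

Bry would need Zan and Esk (Gate 6), but Zan never turns on.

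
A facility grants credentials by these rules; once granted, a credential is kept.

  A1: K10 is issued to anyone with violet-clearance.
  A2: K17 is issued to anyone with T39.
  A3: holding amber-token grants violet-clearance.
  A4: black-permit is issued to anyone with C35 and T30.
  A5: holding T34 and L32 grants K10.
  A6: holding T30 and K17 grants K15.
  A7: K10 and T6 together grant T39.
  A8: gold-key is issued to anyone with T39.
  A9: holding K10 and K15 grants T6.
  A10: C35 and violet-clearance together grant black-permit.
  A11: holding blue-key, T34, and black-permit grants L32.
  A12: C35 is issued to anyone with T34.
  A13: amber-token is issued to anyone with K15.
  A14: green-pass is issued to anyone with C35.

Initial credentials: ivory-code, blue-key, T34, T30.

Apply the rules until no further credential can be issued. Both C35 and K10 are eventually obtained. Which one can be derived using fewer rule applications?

C35

C35: Holding T34 grants C35 (A12). [1 rule application]
K10: Holding T34 grants C35 (A12). Holding C35 and T30 grants black-permit (A4). Holding blue-key, T34, and black-permit grants L32 (A11). Holding T34 and L32 grants K10 (A5). [4 rule applications]
C35 needs fewer.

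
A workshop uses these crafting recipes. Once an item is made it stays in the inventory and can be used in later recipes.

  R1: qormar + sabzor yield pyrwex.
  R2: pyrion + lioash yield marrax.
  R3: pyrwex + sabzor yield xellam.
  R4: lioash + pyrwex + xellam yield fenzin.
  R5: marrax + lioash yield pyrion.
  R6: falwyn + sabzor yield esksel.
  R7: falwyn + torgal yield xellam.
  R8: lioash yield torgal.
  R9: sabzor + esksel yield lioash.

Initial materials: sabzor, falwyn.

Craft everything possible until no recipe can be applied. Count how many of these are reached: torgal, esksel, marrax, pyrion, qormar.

2

falwyn + sabzor → esksel (R6).
sabzor + esksel → lioash (R9).
Using R8, lioash makes torgal.
torgal: reached.
esksel: reached.
marrax would need pyrion and lioash (R2), but pyrion is never obtained.
pyrion would need marrax and lioash (R5), but marrax is never obtained.
No rule produces qormar, and it is not given.
Reached: torgal and esksel — 2 of the 5.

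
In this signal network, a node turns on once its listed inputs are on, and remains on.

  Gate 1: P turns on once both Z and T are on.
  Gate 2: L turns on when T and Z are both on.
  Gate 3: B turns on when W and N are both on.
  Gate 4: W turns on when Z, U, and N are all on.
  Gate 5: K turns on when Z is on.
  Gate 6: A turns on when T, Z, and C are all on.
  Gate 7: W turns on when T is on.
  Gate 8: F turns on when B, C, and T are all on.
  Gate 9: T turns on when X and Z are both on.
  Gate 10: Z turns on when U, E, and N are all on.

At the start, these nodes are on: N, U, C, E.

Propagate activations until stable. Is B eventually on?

Gate 10: U, E, and N on → Z on.
Z, U, and N are on, so W turns on (Gate 4).
W and N are on, so B turns on (Gate 3).

Yes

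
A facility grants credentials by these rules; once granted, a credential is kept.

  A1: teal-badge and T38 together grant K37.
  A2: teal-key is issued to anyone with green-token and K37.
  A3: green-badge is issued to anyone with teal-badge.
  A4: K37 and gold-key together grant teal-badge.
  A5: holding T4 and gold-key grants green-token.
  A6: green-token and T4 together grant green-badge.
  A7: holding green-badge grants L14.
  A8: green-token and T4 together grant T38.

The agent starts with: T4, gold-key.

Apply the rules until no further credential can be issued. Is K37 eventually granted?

K37 would need teal-badge and T38 (A1), but teal-badge is never granted.

No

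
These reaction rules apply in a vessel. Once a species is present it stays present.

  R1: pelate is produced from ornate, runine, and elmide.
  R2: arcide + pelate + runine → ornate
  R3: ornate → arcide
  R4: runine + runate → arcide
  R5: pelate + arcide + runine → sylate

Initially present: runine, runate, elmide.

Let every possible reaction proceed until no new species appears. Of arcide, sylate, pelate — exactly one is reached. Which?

arcide

runine and runate present → arcide forms (R4).
sylate would need pelate, arcide, and runine (R5), but pelate never forms. pelate would need ornate, runine, and elmide (R1), but ornate never forms.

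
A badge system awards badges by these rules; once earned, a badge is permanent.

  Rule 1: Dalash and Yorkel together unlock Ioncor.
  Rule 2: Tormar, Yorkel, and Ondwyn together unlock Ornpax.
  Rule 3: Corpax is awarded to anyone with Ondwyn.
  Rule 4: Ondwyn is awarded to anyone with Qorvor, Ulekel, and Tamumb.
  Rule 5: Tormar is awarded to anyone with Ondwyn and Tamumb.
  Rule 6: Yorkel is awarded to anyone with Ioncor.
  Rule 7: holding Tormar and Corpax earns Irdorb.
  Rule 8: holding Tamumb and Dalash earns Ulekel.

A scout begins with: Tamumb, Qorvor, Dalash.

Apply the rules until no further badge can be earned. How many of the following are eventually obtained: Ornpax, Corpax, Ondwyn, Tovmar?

2

With Tamumb and Dalash, Ulekel is earned (Rule 8).
With Qorvor, Ulekel, and Tamumb, Ondwyn is earned (Rule 4).
With Ondwyn, Corpax is earned (Rule 3).
Ornpax would need Tormar, Yorkel, and Ondwyn (Rule 2), but Yorkel is never earned.
Corpax: reached.
Ondwyn: reached.
No rule produces Tovmar, and it is not given.
Reached: Corpax and Ondwyn — 2 of the 4.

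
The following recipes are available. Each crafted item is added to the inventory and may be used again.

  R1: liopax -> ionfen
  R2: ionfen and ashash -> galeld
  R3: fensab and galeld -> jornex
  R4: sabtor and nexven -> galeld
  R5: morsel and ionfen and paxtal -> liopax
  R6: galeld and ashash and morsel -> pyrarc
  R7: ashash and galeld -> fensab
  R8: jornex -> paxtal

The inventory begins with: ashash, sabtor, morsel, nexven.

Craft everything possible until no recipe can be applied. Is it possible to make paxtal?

Yes

sabtor and nexven -> galeld (R4).
ashash and galeld -> fensab (R7).
Using R3, fensab and galeld make jornex.
Using R8, jornex makes paxtal.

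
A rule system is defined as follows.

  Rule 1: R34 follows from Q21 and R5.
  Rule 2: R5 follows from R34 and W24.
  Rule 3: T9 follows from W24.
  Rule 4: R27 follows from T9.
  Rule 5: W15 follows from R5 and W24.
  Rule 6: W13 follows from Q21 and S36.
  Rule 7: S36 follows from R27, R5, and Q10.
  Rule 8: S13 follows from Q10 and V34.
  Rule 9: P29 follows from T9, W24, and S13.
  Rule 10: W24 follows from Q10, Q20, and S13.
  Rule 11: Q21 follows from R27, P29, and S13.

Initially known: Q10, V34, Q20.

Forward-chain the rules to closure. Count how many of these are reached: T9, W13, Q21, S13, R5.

3

From Q10 and V34, Rule 8 gives S13.
Q10, Q20, and S13 hold, so W24 follows (Rule 10).
W24 holds, so T9 follows (Rule 3).
From T9, Rule 4 gives R27.
T9, W24, and S13 hold, so P29 follows (Rule 9).
From R27, P29, and S13, Rule 11 gives Q21.
T9: reached.
W13 would need Q21 and S36 (Rule 6), but S36 is never established.
Q21: reached.
S13: reached.
R5 would need R34 and W24 (Rule 2), but R34 is never established.
Reached: T9, Q21, and S13 — 3 of the 5.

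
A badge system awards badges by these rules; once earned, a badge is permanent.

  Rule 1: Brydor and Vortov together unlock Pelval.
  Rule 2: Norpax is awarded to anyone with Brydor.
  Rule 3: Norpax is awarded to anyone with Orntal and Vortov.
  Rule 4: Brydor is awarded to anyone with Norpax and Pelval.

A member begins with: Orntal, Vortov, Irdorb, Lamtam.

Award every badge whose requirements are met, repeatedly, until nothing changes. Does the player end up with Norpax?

With Orntal and Vortov, Norpax is earned (Rule 3).

Yes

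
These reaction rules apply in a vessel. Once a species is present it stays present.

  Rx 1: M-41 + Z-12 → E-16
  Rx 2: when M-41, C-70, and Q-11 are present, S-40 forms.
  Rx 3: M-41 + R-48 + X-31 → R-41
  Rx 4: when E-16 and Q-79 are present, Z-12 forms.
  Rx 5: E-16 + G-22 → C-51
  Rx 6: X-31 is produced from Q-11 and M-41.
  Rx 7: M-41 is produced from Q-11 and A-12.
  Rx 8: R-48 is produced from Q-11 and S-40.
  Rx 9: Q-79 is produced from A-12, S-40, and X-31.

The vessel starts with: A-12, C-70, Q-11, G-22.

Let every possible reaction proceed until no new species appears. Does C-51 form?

C-51 would need E-16 and G-22 (Rx 5), but E-16 never forms.

No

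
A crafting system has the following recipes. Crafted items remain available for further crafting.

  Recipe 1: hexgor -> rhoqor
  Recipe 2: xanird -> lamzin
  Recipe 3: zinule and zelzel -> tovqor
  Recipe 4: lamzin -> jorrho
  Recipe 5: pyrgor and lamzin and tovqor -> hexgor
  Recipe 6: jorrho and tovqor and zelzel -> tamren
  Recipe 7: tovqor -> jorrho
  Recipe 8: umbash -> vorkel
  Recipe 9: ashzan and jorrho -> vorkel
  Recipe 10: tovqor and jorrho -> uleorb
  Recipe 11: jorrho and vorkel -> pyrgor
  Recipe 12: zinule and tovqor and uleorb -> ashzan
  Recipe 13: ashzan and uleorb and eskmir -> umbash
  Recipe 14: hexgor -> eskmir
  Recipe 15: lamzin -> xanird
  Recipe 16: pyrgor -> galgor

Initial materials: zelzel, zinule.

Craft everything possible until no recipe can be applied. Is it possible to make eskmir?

eskmir would need hexgor (Recipe 14), but hexgor is never obtained.

No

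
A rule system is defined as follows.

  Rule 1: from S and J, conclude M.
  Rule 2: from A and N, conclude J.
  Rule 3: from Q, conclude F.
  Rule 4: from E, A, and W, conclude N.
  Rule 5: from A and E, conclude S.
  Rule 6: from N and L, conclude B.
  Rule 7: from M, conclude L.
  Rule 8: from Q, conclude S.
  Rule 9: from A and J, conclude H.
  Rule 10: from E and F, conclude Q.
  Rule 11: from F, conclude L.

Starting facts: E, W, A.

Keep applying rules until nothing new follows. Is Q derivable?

Q would need E and F (Rule 10), but F is never established.

No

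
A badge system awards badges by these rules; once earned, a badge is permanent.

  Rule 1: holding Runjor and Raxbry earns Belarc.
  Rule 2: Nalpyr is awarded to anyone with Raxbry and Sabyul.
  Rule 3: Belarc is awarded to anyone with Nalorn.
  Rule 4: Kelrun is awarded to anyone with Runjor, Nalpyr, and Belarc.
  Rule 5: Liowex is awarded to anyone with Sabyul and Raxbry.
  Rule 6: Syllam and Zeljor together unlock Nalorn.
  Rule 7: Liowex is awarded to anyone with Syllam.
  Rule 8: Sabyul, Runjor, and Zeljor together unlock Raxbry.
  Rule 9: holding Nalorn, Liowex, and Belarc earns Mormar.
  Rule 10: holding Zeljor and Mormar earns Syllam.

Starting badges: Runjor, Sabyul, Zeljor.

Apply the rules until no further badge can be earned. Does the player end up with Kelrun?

Yes

With Sabyul, Runjor, and Zeljor, Raxbry is earned (Rule 8).
With Raxbry and Sabyul, Nalpyr is earned (Rule 2).
With Runjor and Raxbry, Belarc is earned (Rule 1).
With Runjor, Nalpyr, and Belarc, Kelrun is earned (Rule 4).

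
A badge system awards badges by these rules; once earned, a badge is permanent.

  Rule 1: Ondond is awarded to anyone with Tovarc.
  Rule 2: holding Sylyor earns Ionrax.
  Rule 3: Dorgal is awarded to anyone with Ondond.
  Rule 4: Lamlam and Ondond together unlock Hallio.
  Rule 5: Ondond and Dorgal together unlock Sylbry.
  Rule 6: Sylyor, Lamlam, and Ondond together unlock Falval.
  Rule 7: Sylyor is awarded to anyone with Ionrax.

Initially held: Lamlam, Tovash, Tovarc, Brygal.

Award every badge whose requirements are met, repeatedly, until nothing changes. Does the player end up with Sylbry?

With Tovarc, Ondond is earned (Rule 1).
With Ondond, Dorgal is earned (Rule 3).
With Ondond and Dorgal, Sylbry is earned (Rule 5).

Yes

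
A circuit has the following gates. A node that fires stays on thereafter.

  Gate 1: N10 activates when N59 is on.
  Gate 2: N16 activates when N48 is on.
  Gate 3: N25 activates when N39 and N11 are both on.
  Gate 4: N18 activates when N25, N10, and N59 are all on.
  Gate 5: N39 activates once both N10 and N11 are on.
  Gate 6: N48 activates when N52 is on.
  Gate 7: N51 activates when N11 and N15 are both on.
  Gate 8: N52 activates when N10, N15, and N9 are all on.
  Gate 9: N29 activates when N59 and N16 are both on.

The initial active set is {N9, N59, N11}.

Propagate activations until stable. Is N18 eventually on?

N59 is on, so N10 activates (Gate 1).
Gate 5: N10 and N11 on → N39 on.
N39 and N11 are on, so N25 activates (Gate 3).
Gate 4: N25, N10, and N59 on → N18 on.

Yes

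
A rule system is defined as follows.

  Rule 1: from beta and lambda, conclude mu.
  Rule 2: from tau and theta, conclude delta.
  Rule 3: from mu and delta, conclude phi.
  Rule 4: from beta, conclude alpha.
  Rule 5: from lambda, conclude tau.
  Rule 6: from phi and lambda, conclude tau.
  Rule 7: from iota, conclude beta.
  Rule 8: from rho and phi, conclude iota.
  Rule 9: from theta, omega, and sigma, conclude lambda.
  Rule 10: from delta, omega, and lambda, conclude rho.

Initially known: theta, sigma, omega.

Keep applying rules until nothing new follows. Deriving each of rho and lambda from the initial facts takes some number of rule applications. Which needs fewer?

lambda: theta, omega, and sigma hold, so lambda follows (Rule 9). [1 rule application]
rho: theta, omega, and sigma hold, so lambda follows (Rule 9). lambda holds, so tau follows (Rule 5). From tau and theta, Rule 2 gives delta. From delta, omega, and lambda, Rule 10 gives rho. [4 rule applications]
lambda needs fewer.

lambda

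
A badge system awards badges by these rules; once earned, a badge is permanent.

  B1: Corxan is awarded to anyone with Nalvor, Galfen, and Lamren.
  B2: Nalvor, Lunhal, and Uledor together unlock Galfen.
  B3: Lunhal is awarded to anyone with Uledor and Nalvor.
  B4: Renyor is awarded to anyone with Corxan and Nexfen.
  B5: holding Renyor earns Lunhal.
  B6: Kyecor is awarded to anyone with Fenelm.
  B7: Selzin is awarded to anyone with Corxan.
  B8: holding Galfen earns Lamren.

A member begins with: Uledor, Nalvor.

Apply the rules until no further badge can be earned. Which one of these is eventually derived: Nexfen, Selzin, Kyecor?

With Uledor and Nalvor, Lunhal is earned (B3).
With Nalvor, Lunhal, and Uledor, Galfen is earned (B2).
With Galfen, Lamren is earned (B8).
With Nalvor, Galfen, and Lamren, Corxan is earned (B1).
With Corxan, Selzin is earned (B7).
Kyecor would need Fenelm (B6), but Fenelm is never earned. No rule produces Nexfen, and it is not given.

Selzin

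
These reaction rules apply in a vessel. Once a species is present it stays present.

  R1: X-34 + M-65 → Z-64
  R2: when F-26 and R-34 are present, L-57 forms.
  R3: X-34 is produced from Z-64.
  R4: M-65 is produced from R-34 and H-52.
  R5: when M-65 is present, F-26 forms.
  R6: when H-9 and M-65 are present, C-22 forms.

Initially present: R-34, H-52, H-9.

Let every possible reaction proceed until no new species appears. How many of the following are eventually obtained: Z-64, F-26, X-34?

1

R-34 and H-52 present → M-65 forms (R4).
M-65 present → F-26 forms (R5).
Z-64 would need X-34 and M-65 (R1), but X-34 never forms.
F-26: reached.
X-34 would need Z-64 (R3), but Z-64 never forms.
Reached: F-26 — 1 of the 3.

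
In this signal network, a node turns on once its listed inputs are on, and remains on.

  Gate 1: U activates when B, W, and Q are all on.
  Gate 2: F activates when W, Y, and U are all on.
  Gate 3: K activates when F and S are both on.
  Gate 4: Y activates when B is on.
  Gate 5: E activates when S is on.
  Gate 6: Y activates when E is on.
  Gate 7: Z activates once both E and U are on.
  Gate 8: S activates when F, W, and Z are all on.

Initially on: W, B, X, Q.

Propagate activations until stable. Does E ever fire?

E would need S (Gate 5), but S never turns on.

No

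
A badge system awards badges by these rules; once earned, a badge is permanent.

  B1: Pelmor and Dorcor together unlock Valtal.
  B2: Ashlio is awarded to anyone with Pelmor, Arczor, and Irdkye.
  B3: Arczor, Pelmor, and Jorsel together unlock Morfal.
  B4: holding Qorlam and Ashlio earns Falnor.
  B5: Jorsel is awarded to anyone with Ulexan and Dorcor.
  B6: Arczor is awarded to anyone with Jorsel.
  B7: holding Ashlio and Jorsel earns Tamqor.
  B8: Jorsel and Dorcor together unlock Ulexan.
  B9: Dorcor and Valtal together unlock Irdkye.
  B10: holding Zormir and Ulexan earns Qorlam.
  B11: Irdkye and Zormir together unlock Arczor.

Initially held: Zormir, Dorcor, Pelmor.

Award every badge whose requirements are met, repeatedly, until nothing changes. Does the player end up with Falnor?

No

Falnor would need Qorlam and Ashlio (B4), but Qorlam is never earned.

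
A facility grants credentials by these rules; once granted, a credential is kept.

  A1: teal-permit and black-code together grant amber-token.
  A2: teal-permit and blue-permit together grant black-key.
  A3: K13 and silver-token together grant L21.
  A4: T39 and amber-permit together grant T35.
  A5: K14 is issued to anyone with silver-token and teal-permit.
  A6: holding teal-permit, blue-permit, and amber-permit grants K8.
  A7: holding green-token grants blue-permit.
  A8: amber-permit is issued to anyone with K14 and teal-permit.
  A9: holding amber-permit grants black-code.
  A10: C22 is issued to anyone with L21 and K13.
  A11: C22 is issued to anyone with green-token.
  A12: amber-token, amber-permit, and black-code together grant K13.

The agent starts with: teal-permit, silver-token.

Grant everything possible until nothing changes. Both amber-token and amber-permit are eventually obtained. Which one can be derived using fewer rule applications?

amber-permit: Holding silver-token and teal-permit grants K14 (A5). Holding K14 and teal-permit grants amber-permit (A8). [2 rule applications]
amber-token: Holding silver-token and teal-permit grants K14 (A5). Holding K14 and teal-permit grants amber-permit (A8). Holding amber-permit grants black-code (A9). Holding teal-permit and black-code grants amber-token (A1). [4 rule applications]
amber-permit needs fewer.

amber-permit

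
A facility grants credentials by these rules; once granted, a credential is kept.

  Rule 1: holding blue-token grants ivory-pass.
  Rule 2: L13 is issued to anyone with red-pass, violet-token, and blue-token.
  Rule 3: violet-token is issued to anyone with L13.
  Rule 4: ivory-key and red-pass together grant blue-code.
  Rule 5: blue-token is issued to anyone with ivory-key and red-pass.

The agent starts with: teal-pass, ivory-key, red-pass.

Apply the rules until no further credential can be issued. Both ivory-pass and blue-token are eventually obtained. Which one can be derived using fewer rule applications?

blue-token: Holding ivory-key and red-pass grants blue-token (Rule 5). [1 rule application]
ivory-pass: Holding ivory-key and red-pass grants blue-token (Rule 5). Holding blue-token grants ivory-pass (Rule 1). [2 rule applications]
blue-token needs fewer.

blue-token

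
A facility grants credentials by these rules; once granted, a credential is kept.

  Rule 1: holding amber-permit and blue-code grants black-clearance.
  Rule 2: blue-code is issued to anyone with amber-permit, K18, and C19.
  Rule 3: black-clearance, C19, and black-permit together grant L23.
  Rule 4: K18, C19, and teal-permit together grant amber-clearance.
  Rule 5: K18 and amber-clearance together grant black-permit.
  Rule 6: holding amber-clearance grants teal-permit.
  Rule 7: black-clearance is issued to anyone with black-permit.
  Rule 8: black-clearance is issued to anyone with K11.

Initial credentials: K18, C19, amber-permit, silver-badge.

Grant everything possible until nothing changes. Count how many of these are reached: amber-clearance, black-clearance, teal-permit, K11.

Holding amber-permit, K18, and C19 grants blue-code (Rule 2).
Holding amber-permit and blue-code grants black-clearance (Rule 1).
amber-clearance would need K18, C19, and teal-permit (Rule 4), but teal-permit is never granted.
black-clearance: reached.
teal-permit would need amber-clearance (Rule 6), but amber-clearance is never granted.
No rule produces K11, and it is not given.
Reached: black-clearance — 1 of the 4.

1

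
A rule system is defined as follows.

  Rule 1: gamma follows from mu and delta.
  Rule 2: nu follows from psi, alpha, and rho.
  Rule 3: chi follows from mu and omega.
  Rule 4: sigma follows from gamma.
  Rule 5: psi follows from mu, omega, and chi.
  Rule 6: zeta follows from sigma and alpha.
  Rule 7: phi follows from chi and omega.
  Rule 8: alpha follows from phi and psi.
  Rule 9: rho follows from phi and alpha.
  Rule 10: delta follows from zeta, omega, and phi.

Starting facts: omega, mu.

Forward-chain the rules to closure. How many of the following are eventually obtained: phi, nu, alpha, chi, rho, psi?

6

From mu and omega, Rule 3 gives chi.
mu, omega, and chi hold, so psi follows (Rule 5).
chi and omega hold, so phi follows (Rule 7).
From phi and psi, Rule 8 gives alpha.
phi and alpha hold, so rho follows (Rule 9).
From psi, alpha, and rho, Rule 2 gives nu.
phi: reached.
nu: reached.
alpha: reached.
chi: reached.
rho: reached.
psi: reached.
All 6 are reached.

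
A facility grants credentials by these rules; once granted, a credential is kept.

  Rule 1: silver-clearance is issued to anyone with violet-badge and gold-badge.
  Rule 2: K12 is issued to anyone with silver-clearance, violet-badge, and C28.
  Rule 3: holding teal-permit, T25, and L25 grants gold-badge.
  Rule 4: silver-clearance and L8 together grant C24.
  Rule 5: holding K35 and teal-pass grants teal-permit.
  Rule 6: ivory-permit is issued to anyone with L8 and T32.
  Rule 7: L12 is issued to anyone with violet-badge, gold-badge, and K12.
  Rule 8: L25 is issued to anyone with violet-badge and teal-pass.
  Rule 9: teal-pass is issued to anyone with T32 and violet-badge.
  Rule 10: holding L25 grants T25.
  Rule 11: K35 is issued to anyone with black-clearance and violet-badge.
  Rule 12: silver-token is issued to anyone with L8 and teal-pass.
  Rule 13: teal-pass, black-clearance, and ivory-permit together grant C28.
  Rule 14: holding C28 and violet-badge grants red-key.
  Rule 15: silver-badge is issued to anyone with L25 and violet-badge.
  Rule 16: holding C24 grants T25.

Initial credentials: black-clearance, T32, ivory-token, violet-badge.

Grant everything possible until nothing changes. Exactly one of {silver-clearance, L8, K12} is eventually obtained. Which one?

silver-clearance

Holding black-clearance and violet-badge grants K35 (Rule 11).
Holding T32 and violet-badge grants teal-pass (Rule 9).
Holding violet-badge and teal-pass grants L25 (Rule 8).
Holding K35 and teal-pass grants teal-permit (Rule 5).
Holding L25 grants T25 (Rule 10).
Holding teal-permit, T25, and L25 grants gold-badge (Rule 3).
Holding violet-badge and gold-badge grants silver-clearance (Rule 1).
K12 would need silver-clearance, violet-badge, and C28 (Rule 2), but C28 is never granted. No rule produces L8, and it is not given.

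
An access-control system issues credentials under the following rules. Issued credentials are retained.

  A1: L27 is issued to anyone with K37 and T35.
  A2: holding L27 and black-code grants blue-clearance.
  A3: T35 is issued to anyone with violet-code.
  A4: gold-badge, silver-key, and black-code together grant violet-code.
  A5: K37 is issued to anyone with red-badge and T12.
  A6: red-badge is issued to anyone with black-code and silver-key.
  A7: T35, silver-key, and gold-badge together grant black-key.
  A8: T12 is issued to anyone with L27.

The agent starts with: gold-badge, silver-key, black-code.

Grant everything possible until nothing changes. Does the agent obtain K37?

No

K37 would need red-badge and T12 (A5), but T12 is never granted.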